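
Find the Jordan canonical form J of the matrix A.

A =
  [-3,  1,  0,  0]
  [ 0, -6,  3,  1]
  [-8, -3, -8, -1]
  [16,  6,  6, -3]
J_3(-5) ⊕ J_1(-5)

The characteristic polynomial is
  det(x·I − A) = x^4 + 20*x^3 + 150*x^2 + 500*x + 625 = (x + 5)^4

Eigenvalues and multiplicities (the geometric multiplicity of λ is n − rank(A − λI), which equals the number of Jordan blocks for λ):
  λ = -5: algebraic multiplicity = 4, geometric multiplicity = 2

Determining the block sizes for each eigenvalue:
  λ = -5: with am = 4 and gm = 2, the partition is not yet determined (e.g. several partitions of 4 into 2 parts exist). Let N = A − (-5)·I. Computing rank(N^1) = 2, rank(N^2) = 1, rank(N^3) = 0; the number of blocks of size ≥ j is rank(N^{j−1}) − rank(N^j), giving [2, 1, 1]. So we have 1 block(s) of size 3, 1 block(s) of size 1 → block sizes [3, 1]

Assembling the blocks gives a Jordan form
J =
  [-5,  1,  0,  0]
  [ 0, -5,  1,  0]
  [ 0,  0, -5,  0]
  [ 0,  0,  0, -5]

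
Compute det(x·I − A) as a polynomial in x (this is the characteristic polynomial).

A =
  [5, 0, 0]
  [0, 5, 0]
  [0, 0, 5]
x^3 - 15*x^2 + 75*x - 125

Expanding det(x·I − A) (e.g. by cofactor expansion or by noting that A is similar to its Jordan form J, which has the same characteristic polynomial as A) gives
  χ_A(x) = x^3 - 15*x^2 + 75*x - 125
which factors as (x - 5)^3. The eigenvalues (with algebraic multiplicities) are λ = 5 with multiplicity 3.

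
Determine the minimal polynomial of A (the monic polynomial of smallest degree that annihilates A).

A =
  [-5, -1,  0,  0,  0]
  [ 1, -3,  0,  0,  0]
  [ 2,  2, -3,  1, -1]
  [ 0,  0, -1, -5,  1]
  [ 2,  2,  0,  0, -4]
x^2 + 8*x + 16

The characteristic polynomial is χ_A(x) = (x + 4)^5, so the eigenvalues are known. The minimal polynomial is
  m_A(x) = Π_λ (x − λ)^{k_λ}
where k_λ is the size of the *largest* Jordan block for λ (equivalently, the smallest k with (A − λI)^k v = 0 for every generalised eigenvector v of λ).

  λ = -4: largest Jordan block has size 2, contributing (x + 4)^2

So m_A(x) = (x + 4)^2 = x^2 + 8*x + 16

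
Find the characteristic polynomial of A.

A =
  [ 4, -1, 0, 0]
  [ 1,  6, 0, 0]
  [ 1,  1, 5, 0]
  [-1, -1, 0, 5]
x^4 - 20*x^3 + 150*x^2 - 500*x + 625

Expanding det(x·I − A) (e.g. by cofactor expansion or by noting that A is similar to its Jordan form J, which has the same characteristic polynomial as A) gives
  χ_A(x) = x^4 - 20*x^3 + 150*x^2 - 500*x + 625
which factors as (x - 5)^4. The eigenvalues (with algebraic multiplicities) are λ = 5 with multiplicity 4.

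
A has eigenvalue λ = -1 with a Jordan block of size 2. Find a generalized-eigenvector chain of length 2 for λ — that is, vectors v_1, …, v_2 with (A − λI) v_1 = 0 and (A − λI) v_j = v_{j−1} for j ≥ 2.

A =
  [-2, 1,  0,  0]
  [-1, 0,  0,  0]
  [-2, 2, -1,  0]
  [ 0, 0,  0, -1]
A Jordan chain for λ = -1 of length 2:
v_1 = (-1, -1, -2, 0)ᵀ
v_2 = (1, 0, 0, 0)ᵀ

Let N = A − (-1)·I. We want v_2 with N^2 v_2 = 0 but N^1 v_2 ≠ 0; then v_{j-1} := N · v_j for j = 2, …, 2.

Pick v_2 = (1, 0, 0, 0)ᵀ.
Then v_1 = N · v_2 = (-1, -1, -2, 0)ᵀ.

Sanity check: (A − (-1)·I) v_1 = (0, 0, 0, 0)ᵀ = 0. ✓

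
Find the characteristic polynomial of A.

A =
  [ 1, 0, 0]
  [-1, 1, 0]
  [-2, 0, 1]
x^3 - 3*x^2 + 3*x - 1

Expanding det(x·I − A) (e.g. by cofactor expansion or by noting that A is similar to its Jordan form J, which has the same characteristic polynomial as A) gives
  χ_A(x) = x^3 - 3*x^2 + 3*x - 1
which factors as (x - 1)^3. The eigenvalues (with algebraic multiplicities) are λ = 1 with multiplicity 3.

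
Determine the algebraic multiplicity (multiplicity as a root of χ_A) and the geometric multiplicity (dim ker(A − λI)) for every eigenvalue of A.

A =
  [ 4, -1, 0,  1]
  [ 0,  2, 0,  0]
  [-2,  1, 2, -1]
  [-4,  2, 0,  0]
λ = 2: alg = 4, geom = 3

Step 1 — factor the characteristic polynomial to read off the algebraic multiplicities:
  χ_A(x) = (x - 2)^4

Step 2 — compute geometric multiplicities via the rank-nullity identity g(λ) = n − rank(A − λI):
  rank(A − (2)·I) = 1, so dim ker(A − (2)·I) = n − 1 = 3

Summary:
  λ = 2: algebraic multiplicity = 4, geometric multiplicity = 3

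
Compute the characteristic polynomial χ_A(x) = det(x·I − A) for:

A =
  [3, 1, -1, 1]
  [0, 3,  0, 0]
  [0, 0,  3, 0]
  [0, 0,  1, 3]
x^4 - 12*x^3 + 54*x^2 - 108*x + 81

Expanding det(x·I − A) (e.g. by cofactor expansion or by noting that A is similar to its Jordan form J, which has the same characteristic polynomial as A) gives
  χ_A(x) = x^4 - 12*x^3 + 54*x^2 - 108*x + 81
which factors as (x - 3)^4. The eigenvalues (with algebraic multiplicities) are λ = 3 with multiplicity 4.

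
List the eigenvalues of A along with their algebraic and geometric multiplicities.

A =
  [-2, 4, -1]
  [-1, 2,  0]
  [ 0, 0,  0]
λ = 0: alg = 3, geom = 1

Step 1 — factor the characteristic polynomial to read off the algebraic multiplicities:
  χ_A(x) = x^3

Step 2 — compute geometric multiplicities via the rank-nullity identity g(λ) = n − rank(A − λI):
  rank(A − (0)·I) = 2, so dim ker(A − (0)·I) = n − 2 = 1

Summary:
  λ = 0: algebraic multiplicity = 3, geometric multiplicity = 1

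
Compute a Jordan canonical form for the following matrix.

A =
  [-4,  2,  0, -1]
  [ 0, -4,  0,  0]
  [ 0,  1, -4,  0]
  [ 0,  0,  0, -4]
J_2(-4) ⊕ J_2(-4)

The characteristic polynomial is
  det(x·I − A) = x^4 + 16*x^3 + 96*x^2 + 256*x + 256 = (x + 4)^4

Eigenvalues and multiplicities (the geometric multiplicity of λ is n − rank(A − λI), which equals the number of Jordan blocks for λ):
  λ = -4: algebraic multiplicity = 4, geometric multiplicity = 2

Determining the block sizes for each eigenvalue:
  λ = -4: with am = 4 and gm = 2, the partition is not yet determined (e.g. several partitions of 4 into 2 parts exist). Let N = A − (-4)·I. Computing rank(N^1) = 2, rank(N^2) = 0; the number of blocks of size ≥ j is rank(N^{j−1}) − rank(N^j), giving [2, 2]. So we have 2 block(s) of size 2 → block sizes [2, 2]

Assembling the blocks gives a Jordan form
J =
  [-4,  1,  0,  0]
  [ 0, -4,  0,  0]
  [ 0,  0, -4,  1]
  [ 0,  0,  0, -4]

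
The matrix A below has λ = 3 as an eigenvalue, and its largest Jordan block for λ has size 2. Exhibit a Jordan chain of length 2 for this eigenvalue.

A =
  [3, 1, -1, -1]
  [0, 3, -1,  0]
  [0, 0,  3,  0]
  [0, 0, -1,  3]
A Jordan chain for λ = 3 of length 2:
v_1 = (1, 0, 0, 0)ᵀ
v_2 = (0, 1, 0, 0)ᵀ

Let N = A − (3)·I. We want v_2 with N^2 v_2 = 0 but N^1 v_2 ≠ 0; then v_{j-1} := N · v_j for j = 2, …, 2.

Pick v_2 = (0, 1, 0, 0)ᵀ.
Then v_1 = N · v_2 = (1, 0, 0, 0)ᵀ.

Sanity check: (A − (3)·I) v_1 = (0, 0, 0, 0)ᵀ = 0. ✓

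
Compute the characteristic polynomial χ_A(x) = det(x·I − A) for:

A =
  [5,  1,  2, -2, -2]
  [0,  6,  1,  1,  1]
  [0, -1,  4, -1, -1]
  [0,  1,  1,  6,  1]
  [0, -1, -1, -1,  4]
x^5 - 25*x^4 + 250*x^3 - 1250*x^2 + 3125*x - 3125

Expanding det(x·I − A) (e.g. by cofactor expansion or by noting that A is similar to its Jordan form J, which has the same characteristic polynomial as A) gives
  χ_A(x) = x^5 - 25*x^4 + 250*x^3 - 1250*x^2 + 3125*x - 3125
which factors as (x - 5)^5. The eigenvalues (with algebraic multiplicities) are λ = 5 with multiplicity 5.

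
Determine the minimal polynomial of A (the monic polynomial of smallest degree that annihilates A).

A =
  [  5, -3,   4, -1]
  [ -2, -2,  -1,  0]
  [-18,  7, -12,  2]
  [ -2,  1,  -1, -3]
x^2 + 6*x + 9

The characteristic polynomial is χ_A(x) = (x + 3)^4, so the eigenvalues are known. The minimal polynomial is
  m_A(x) = Π_λ (x − λ)^{k_λ}
where k_λ is the size of the *largest* Jordan block for λ (equivalently, the smallest k with (A − λI)^k v = 0 for every generalised eigenvector v of λ).

  λ = -3: largest Jordan block has size 2, contributing (x + 3)^2

So m_A(x) = (x + 3)^2 = x^2 + 6*x + 9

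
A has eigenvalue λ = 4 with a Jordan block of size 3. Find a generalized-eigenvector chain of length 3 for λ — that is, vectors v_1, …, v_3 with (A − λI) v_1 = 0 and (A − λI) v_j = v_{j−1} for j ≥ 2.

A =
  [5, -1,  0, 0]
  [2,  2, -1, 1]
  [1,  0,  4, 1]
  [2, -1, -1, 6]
A Jordan chain for λ = 4 of length 3:
v_1 = (1, 1, -1, -1)ᵀ
v_2 = (-1, -2, 1, 0)ᵀ
v_3 = (1, 2, 0, 0)ᵀ

Let N = A − (4)·I. We want v_3 with N^3 v_3 = 0 but N^2 v_3 ≠ 0; then v_{j-1} := N · v_j for j = 3, …, 2.

Pick v_3 = (1, 2, 0, 0)ᵀ.
Then v_2 = N · v_3 = (-1, -2, 1, 0)ᵀ.
Then v_1 = N · v_2 = (1, 1, -1, -1)ᵀ.

Sanity check: (A − (4)·I) v_1 = (0, 0, 0, 0)ᵀ = 0. ✓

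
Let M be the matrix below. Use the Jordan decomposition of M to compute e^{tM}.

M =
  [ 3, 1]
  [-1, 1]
e^{tM} =
  [t*exp(2*t) + exp(2*t), t*exp(2*t)]
  [-t*exp(2*t), -t*exp(2*t) + exp(2*t)]

Strategy: write M = P · J · P⁻¹ where J is a Jordan canonical form, so e^{tM} = P · e^{tJ} · P⁻¹, and e^{tJ} can be computed block-by-block.

M has Jordan form
J =
  [2, 1]
  [0, 2]
(up to reordering of blocks).

Per-block formulas:
  For a 2×2 Jordan block J_2(2): exp(t · J_2(2)) = e^(2t)·(I + t·N), where N is the 2×2 nilpotent shift.

After assembling e^{tJ} and conjugating by P, we get:

e^{tM} =
  [t*exp(2*t) + exp(2*t), t*exp(2*t)]
  [-t*exp(2*t), -t*exp(2*t) + exp(2*t)]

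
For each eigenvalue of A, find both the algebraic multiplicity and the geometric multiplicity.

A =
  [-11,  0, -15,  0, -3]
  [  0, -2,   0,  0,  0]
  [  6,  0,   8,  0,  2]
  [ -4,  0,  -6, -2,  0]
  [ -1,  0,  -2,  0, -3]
λ = -2: alg = 5, geom = 3

Step 1 — factor the characteristic polynomial to read off the algebraic multiplicities:
  χ_A(x) = (x + 2)^5

Step 2 — compute geometric multiplicities via the rank-nullity identity g(λ) = n − rank(A − λI):
  rank(A − (-2)·I) = 2, so dim ker(A − (-2)·I) = n − 2 = 3

Summary:
  λ = -2: algebraic multiplicity = 5, geometric multiplicity = 3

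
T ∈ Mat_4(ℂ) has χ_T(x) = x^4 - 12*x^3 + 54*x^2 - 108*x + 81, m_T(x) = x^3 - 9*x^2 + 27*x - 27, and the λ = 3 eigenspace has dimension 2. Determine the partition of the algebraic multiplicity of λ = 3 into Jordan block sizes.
Block sizes for λ = 3: [3, 1]

Step 1 — from the characteristic polynomial, algebraic multiplicity of λ = 3 is 4. From dim ker(T − (3)·I) = 2, there are exactly 2 Jordan blocks for λ = 3.
Step 2 — from the minimal polynomial, the factor (x − 3)^3 tells us the largest block for λ = 3 has size 3.
Step 3 — with total size 4, 2 blocks, and largest block 3, the block sizes (in nonincreasing order) are [3, 1].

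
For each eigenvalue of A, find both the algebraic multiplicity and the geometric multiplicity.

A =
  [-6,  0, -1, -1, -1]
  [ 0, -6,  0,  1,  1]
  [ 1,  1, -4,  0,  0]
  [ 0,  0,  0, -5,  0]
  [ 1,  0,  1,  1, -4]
λ = -5: alg = 5, geom = 3

Step 1 — factor the characteristic polynomial to read off the algebraic multiplicities:
  χ_A(x) = (x + 5)^5

Step 2 — compute geometric multiplicities via the rank-nullity identity g(λ) = n − rank(A − λI):
  rank(A − (-5)·I) = 2, so dim ker(A − (-5)·I) = n − 2 = 3

Summary:
  λ = -5: algebraic multiplicity = 5, geometric multiplicity = 3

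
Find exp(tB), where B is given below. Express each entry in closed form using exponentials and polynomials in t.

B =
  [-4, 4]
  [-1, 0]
e^{tB} =
  [-2*t*exp(-2*t) + exp(-2*t), 4*t*exp(-2*t)]
  [-t*exp(-2*t), 2*t*exp(-2*t) + exp(-2*t)]

Strategy: write B = P · J · P⁻¹ where J is a Jordan canonical form, so e^{tB} = P · e^{tJ} · P⁻¹, and e^{tJ} can be computed block-by-block.

B has Jordan form
J =
  [-2,  1]
  [ 0, -2]
(up to reordering of blocks).

Per-block formulas:
  For a 2×2 Jordan block J_2(-2): exp(t · J_2(-2)) = e^(-2t)·(I + t·N), where N is the 2×2 nilpotent shift.

After assembling e^{tJ} and conjugating by P, we get:

e^{tB} =
  [-2*t*exp(-2*t) + exp(-2*t), 4*t*exp(-2*t)]
  [-t*exp(-2*t), 2*t*exp(-2*t) + exp(-2*t)]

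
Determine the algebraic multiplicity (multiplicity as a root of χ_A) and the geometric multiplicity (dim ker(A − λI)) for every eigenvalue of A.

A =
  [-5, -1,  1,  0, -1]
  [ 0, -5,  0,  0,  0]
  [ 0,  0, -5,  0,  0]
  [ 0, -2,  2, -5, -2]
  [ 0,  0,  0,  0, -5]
λ = -5: alg = 5, geom = 4

Step 1 — factor the characteristic polynomial to read off the algebraic multiplicities:
  χ_A(x) = (x + 5)^5

Step 2 — compute geometric multiplicities via the rank-nullity identity g(λ) = n − rank(A − λI):
  rank(A − (-5)·I) = 1, so dim ker(A − (-5)·I) = n − 1 = 4

Summary:
  λ = -5: algebraic multiplicity = 5, geometric multiplicity = 4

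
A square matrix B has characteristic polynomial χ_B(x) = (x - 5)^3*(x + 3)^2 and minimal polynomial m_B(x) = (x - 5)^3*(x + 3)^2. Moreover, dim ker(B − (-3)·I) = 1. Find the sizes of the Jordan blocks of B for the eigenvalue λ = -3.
Block sizes for λ = -3: [2]

Step 1 — from the characteristic polynomial, algebraic multiplicity of λ = -3 is 2. From dim ker(B − (-3)·I) = 1, there are exactly 1 Jordan blocks for λ = -3.
Step 2 — from the minimal polynomial, the factor (x + 3)^2 tells us the largest block for λ = -3 has size 2.
Step 3 — with total size 2, 1 blocks, and largest block 2, the block sizes (in nonincreasing order) are [2].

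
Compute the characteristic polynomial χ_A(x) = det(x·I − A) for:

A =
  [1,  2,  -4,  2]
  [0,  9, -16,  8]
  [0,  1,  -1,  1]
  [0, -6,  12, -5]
x^4 - 4*x^3 + 6*x^2 - 4*x + 1

Expanding det(x·I − A) (e.g. by cofactor expansion or by noting that A is similar to its Jordan form J, which has the same characteristic polynomial as A) gives
  χ_A(x) = x^4 - 4*x^3 + 6*x^2 - 4*x + 1
which factors as (x - 1)^4. The eigenvalues (with algebraic multiplicities) are λ = 1 with multiplicity 4.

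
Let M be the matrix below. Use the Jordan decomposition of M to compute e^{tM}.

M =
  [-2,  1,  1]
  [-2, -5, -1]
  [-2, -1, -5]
e^{tM} =
  [2*t*exp(-4*t) + exp(-4*t), t*exp(-4*t), t*exp(-4*t)]
  [-2*t*exp(-4*t), -t*exp(-4*t) + exp(-4*t), -t*exp(-4*t)]
  [-2*t*exp(-4*t), -t*exp(-4*t), -t*exp(-4*t) + exp(-4*t)]

Strategy: write M = P · J · P⁻¹ where J is a Jordan canonical form, so e^{tM} = P · e^{tJ} · P⁻¹, and e^{tJ} can be computed block-by-block.

M has Jordan form
J =
  [-4,  1,  0]
  [ 0, -4,  0]
  [ 0,  0, -4]
(up to reordering of blocks).

Per-block formulas:
  For a 1×1 block at λ = -4: exp(t · [-4]) = [e^(-4t)].
  For a 2×2 Jordan block J_2(-4): exp(t · J_2(-4)) = e^(-4t)·(I + t·N), where N is the 2×2 nilpotent shift.

After assembling e^{tJ} and conjugating by P, we get:

e^{tM} =
  [2*t*exp(-4*t) + exp(-4*t), t*exp(-4*t), t*exp(-4*t)]
  [-2*t*exp(-4*t), -t*exp(-4*t) + exp(-4*t), -t*exp(-4*t)]
  [-2*t*exp(-4*t), -t*exp(-4*t), -t*exp(-4*t) + exp(-4*t)]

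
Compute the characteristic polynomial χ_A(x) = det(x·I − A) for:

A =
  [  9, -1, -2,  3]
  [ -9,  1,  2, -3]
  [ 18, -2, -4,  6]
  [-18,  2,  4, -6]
x^4

Expanding det(x·I − A) (e.g. by cofactor expansion or by noting that A is similar to its Jordan form J, which has the same characteristic polynomial as A) gives
  χ_A(x) = x^4
which factors as x^4. The eigenvalues (with algebraic multiplicities) are λ = 0 with multiplicity 4.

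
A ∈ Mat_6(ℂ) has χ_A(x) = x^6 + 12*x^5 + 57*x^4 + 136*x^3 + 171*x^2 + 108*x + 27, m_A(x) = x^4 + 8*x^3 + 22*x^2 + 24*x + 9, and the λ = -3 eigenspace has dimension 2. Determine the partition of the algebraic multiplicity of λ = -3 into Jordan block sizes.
Block sizes for λ = -3: [2, 1]

Step 1 — from the characteristic polynomial, algebraic multiplicity of λ = -3 is 3. From dim ker(A − (-3)·I) = 2, there are exactly 2 Jordan blocks for λ = -3.
Step 2 — from the minimal polynomial, the factor (x + 3)^2 tells us the largest block for λ = -3 has size 2.
Step 3 — with total size 3, 2 blocks, and largest block 2, the block sizes (in nonincreasing order) are [2, 1].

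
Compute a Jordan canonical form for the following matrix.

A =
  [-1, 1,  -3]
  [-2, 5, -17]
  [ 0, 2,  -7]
J_3(-1)

The characteristic polynomial is
  det(x·I − A) = x^3 + 3*x^2 + 3*x + 1 = (x + 1)^3

Eigenvalues and multiplicities (the geometric multiplicity of λ is n − rank(A − λI), which equals the number of Jordan blocks for λ):
  λ = -1: algebraic multiplicity = 3, geometric multiplicity = 1

Determining the block sizes for each eigenvalue:
  λ = -1: one block (gm = 1), so the single block has size am = 3 → block sizes [3]

Assembling the blocks gives a Jordan form
J =
  [-1,  1,  0]
  [ 0, -1,  1]
  [ 0,  0, -1]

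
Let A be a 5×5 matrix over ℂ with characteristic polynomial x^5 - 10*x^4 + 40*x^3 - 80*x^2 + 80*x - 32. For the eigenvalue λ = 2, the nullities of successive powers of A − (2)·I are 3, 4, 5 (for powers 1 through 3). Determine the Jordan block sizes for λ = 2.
Block sizes for λ = 2: [3, 1, 1]

From the dimensions of kernels of powers, the number of Jordan blocks of size at least j is d_j − d_{j−1} where d_j = dim ker(N^j) (with d_0 = 0). Computing the differences gives [3, 1, 1].
The number of blocks of size exactly k is (#blocks of size ≥ k) − (#blocks of size ≥ k + 1), so the partition is: 2 block(s) of size 1, 1 block(s) of size 3.
In nonincreasing order the block sizes are [3, 1, 1].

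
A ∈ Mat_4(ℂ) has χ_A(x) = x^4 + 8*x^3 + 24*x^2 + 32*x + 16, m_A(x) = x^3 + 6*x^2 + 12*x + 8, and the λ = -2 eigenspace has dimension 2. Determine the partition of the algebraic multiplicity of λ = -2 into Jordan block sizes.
Block sizes for λ = -2: [3, 1]

Step 1 — from the characteristic polynomial, algebraic multiplicity of λ = -2 is 4. From dim ker(A − (-2)·I) = 2, there are exactly 2 Jordan blocks for λ = -2.
Step 2 — from the minimal polynomial, the factor (x + 2)^3 tells us the largest block for λ = -2 has size 3.
Step 3 — with total size 4, 2 blocks, and largest block 3, the block sizes (in nonincreasing order) are [3, 1].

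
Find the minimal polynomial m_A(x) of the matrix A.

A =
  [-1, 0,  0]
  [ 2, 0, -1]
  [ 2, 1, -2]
x^2 + 2*x + 1

The characteristic polynomial is χ_A(x) = (x + 1)^3, so the eigenvalues are known. The minimal polynomial is
  m_A(x) = Π_λ (x − λ)^{k_λ}
where k_λ is the size of the *largest* Jordan block for λ (equivalently, the smallest k with (A − λI)^k v = 0 for every generalised eigenvector v of λ).

  λ = -1: largest Jordan block has size 2, contributing (x + 1)^2

So m_A(x) = (x + 1)^2 = x^2 + 2*x + 1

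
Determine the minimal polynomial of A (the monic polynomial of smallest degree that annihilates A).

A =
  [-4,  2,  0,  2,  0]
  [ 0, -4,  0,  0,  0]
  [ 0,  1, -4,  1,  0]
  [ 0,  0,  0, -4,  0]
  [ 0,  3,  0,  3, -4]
x^2 + 8*x + 16

The characteristic polynomial is χ_A(x) = (x + 4)^5, so the eigenvalues are known. The minimal polynomial is
  m_A(x) = Π_λ (x − λ)^{k_λ}
where k_λ is the size of the *largest* Jordan block for λ (equivalently, the smallest k with (A − λI)^k v = 0 for every generalised eigenvector v of λ).

  λ = -4: largest Jordan block has size 2, contributing (x + 4)^2

So m_A(x) = (x + 4)^2 = x^2 + 8*x + 16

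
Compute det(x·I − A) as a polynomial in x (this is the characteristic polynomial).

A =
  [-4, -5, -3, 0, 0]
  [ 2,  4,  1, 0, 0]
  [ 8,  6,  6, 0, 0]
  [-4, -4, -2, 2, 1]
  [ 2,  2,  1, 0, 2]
x^5 - 10*x^4 + 40*x^3 - 80*x^2 + 80*x - 32

Expanding det(x·I − A) (e.g. by cofactor expansion or by noting that A is similar to its Jordan form J, which has the same characteristic polynomial as A) gives
  χ_A(x) = x^5 - 10*x^4 + 40*x^3 - 80*x^2 + 80*x - 32
which factors as (x - 2)^5. The eigenvalues (with algebraic multiplicities) are λ = 2 with multiplicity 5.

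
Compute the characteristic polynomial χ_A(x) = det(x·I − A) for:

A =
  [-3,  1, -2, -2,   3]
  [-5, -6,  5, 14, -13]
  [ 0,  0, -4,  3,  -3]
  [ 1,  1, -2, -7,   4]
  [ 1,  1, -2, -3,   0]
x^5 + 20*x^4 + 160*x^3 + 640*x^2 + 1280*x + 1024

Expanding det(x·I − A) (e.g. by cofactor expansion or by noting that A is similar to its Jordan form J, which has the same characteristic polynomial as A) gives
  χ_A(x) = x^5 + 20*x^4 + 160*x^3 + 640*x^2 + 1280*x + 1024
which factors as (x + 4)^5. The eigenvalues (with algebraic multiplicities) are λ = -4 with multiplicity 5.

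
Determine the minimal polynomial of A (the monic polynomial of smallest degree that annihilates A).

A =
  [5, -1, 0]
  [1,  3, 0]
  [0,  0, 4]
x^2 - 8*x + 16

The characteristic polynomial is χ_A(x) = (x - 4)^3, so the eigenvalues are known. The minimal polynomial is
  m_A(x) = Π_λ (x − λ)^{k_λ}
where k_λ is the size of the *largest* Jordan block for λ (equivalently, the smallest k with (A − λI)^k v = 0 for every generalised eigenvector v of λ).

  λ = 4: largest Jordan block has size 2, contributing (x − 4)^2

So m_A(x) = (x - 4)^2 = x^2 - 8*x + 16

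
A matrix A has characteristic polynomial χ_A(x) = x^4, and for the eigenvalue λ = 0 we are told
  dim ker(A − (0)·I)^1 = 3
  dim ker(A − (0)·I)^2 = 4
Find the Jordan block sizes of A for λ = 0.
Block sizes for λ = 0: [2, 1, 1]

From the dimensions of kernels of powers, the number of Jordan blocks of size at least j is d_j − d_{j−1} where d_j = dim ker(N^j) (with d_0 = 0). Computing the differences gives [3, 1].
The number of blocks of size exactly k is (#blocks of size ≥ k) − (#blocks of size ≥ k + 1), so the partition is: 2 block(s) of size 1, 1 block(s) of size 2.
In nonincreasing order the block sizes are [2, 1, 1].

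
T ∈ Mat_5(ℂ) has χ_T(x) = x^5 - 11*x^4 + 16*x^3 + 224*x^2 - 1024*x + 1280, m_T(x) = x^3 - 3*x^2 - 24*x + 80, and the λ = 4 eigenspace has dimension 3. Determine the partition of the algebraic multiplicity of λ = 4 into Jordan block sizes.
Block sizes for λ = 4: [2, 1, 1]

Step 1 — from the characteristic polynomial, algebraic multiplicity of λ = 4 is 4. From dim ker(T − (4)·I) = 3, there are exactly 3 Jordan blocks for λ = 4.
Step 2 — from the minimal polynomial, the factor (x − 4)^2 tells us the largest block for λ = 4 has size 2.
Step 3 — with total size 4, 3 blocks, and largest block 2, the block sizes (in nonincreasing order) are [2, 1, 1].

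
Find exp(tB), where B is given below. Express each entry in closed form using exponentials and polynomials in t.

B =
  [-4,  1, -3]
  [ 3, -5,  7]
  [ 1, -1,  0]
e^{tB} =
  [t^2*exp(-3*t)/2 - t*exp(-3*t) + exp(-3*t), t*exp(-3*t), t^2*exp(-3*t)/2 - 3*t*exp(-3*t)]
  [-t^2*exp(-3*t) + 3*t*exp(-3*t), -2*t*exp(-3*t) + exp(-3*t), -t^2*exp(-3*t) + 7*t*exp(-3*t)]
  [-t^2*exp(-3*t)/2 + t*exp(-3*t), -t*exp(-3*t), -t^2*exp(-3*t)/2 + 3*t*exp(-3*t) + exp(-3*t)]

Strategy: write B = P · J · P⁻¹ where J is a Jordan canonical form, so e^{tB} = P · e^{tJ} · P⁻¹, and e^{tJ} can be computed block-by-block.

B has Jordan form
J =
  [-3,  1,  0]
  [ 0, -3,  1]
  [ 0,  0, -3]
(up to reordering of blocks).

Per-block formulas:
  For a 3×3 Jordan block J_3(-3): exp(t · J_3(-3)) = e^(-3t)·(I + t·N + (t^2/2)·N^2), where N is the 3×3 nilpotent shift.

After assembling e^{tJ} and conjugating by P, we get:

e^{tB} =
  [t^2*exp(-3*t)/2 - t*exp(-3*t) + exp(-3*t), t*exp(-3*t), t^2*exp(-3*t)/2 - 3*t*exp(-3*t)]
  [-t^2*exp(-3*t) + 3*t*exp(-3*t), -2*t*exp(-3*t) + exp(-3*t), -t^2*exp(-3*t) + 7*t*exp(-3*t)]
  [-t^2*exp(-3*t)/2 + t*exp(-3*t), -t*exp(-3*t), -t^2*exp(-3*t)/2 + 3*t*exp(-3*t) + exp(-3*t)]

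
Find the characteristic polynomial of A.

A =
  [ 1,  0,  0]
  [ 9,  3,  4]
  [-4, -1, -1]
x^3 - 3*x^2 + 3*x - 1

Expanding det(x·I − A) (e.g. by cofactor expansion or by noting that A is similar to its Jordan form J, which has the same characteristic polynomial as A) gives
  χ_A(x) = x^3 - 3*x^2 + 3*x - 1
which factors as (x - 1)^3. The eigenvalues (with algebraic multiplicities) are λ = 1 with multiplicity 3.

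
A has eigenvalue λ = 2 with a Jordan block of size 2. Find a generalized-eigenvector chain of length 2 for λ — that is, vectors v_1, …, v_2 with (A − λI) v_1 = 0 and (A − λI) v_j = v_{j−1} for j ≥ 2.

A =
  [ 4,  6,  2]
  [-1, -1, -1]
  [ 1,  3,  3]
A Jordan chain for λ = 2 of length 2:
v_1 = (2, -1, 1)ᵀ
v_2 = (1, 0, 0)ᵀ

Let N = A − (2)·I. We want v_2 with N^2 v_2 = 0 but N^1 v_2 ≠ 0; then v_{j-1} := N · v_j for j = 2, …, 2.

Pick v_2 = (1, 0, 0)ᵀ.
Then v_1 = N · v_2 = (2, -1, 1)ᵀ.

Sanity check: (A − (2)·I) v_1 = (0, 0, 0)ᵀ = 0. ✓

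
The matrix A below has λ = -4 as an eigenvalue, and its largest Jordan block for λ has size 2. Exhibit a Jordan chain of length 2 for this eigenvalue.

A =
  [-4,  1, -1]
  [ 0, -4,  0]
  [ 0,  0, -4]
A Jordan chain for λ = -4 of length 2:
v_1 = (1, 0, 0)ᵀ
v_2 = (0, 1, 0)ᵀ

Let N = A − (-4)·I. We want v_2 with N^2 v_2 = 0 but N^1 v_2 ≠ 0; then v_{j-1} := N · v_j for j = 2, …, 2.

Pick v_2 = (0, 1, 0)ᵀ.
Then v_1 = N · v_2 = (1, 0, 0)ᵀ.

Sanity check: (A − (-4)·I) v_1 = (0, 0, 0)ᵀ = 0. ✓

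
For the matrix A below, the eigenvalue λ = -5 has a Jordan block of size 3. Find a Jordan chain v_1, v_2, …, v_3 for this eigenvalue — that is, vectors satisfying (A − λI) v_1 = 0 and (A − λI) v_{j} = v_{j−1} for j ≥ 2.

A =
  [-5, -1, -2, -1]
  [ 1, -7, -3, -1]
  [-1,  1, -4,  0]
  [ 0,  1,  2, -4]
A Jordan chain for λ = -5 of length 3:
v_1 = (1, 1, 0, -1)ᵀ
v_2 = (0, 1, -1, 0)ᵀ
v_3 = (1, 0, 0, 0)ᵀ

Let N = A − (-5)·I. We want v_3 with N^3 v_3 = 0 but N^2 v_3 ≠ 0; then v_{j-1} := N · v_j for j = 3, …, 2.

Pick v_3 = (1, 0, 0, 0)ᵀ.
Then v_2 = N · v_3 = (0, 1, -1, 0)ᵀ.
Then v_1 = N · v_2 = (1, 1, 0, -1)ᵀ.

Sanity check: (A − (-5)·I) v_1 = (0, 0, 0, 0)ᵀ = 0. ✓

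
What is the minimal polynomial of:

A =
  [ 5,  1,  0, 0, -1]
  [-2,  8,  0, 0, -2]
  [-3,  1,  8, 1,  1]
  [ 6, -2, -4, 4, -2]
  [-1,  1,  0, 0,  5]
x^2 - 12*x + 36

The characteristic polynomial is χ_A(x) = (x - 6)^5, so the eigenvalues are known. The minimal polynomial is
  m_A(x) = Π_λ (x − λ)^{k_λ}
where k_λ is the size of the *largest* Jordan block for λ (equivalently, the smallest k with (A − λI)^k v = 0 for every generalised eigenvector v of λ).

  λ = 6: largest Jordan block has size 2, contributing (x − 6)^2

So m_A(x) = (x - 6)^2 = x^2 - 12*x + 36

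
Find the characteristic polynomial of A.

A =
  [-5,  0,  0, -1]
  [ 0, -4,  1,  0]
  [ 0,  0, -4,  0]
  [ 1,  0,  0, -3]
x^4 + 16*x^3 + 96*x^2 + 256*x + 256

Expanding det(x·I − A) (e.g. by cofactor expansion or by noting that A is similar to its Jordan form J, which has the same characteristic polynomial as A) gives
  χ_A(x) = x^4 + 16*x^3 + 96*x^2 + 256*x + 256
which factors as (x + 4)^4. The eigenvalues (with algebraic multiplicities) are λ = -4 with multiplicity 4.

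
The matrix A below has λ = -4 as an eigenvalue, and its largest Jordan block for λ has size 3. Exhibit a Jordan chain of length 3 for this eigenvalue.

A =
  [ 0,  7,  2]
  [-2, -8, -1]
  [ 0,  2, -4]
A Jordan chain for λ = -4 of length 3:
v_1 = (2, 0, -4)ᵀ
v_2 = (4, -2, 0)ᵀ
v_3 = (1, 0, 0)ᵀ

Let N = A − (-4)·I. We want v_3 with N^3 v_3 = 0 but N^2 v_3 ≠ 0; then v_{j-1} := N · v_j for j = 3, …, 2.

Pick v_3 = (1, 0, 0)ᵀ.
Then v_2 = N · v_3 = (4, -2, 0)ᵀ.
Then v_1 = N · v_2 = (2, 0, -4)ᵀ.

Sanity check: (A − (-4)·I) v_1 = (0, 0, 0)ᵀ = 0. ✓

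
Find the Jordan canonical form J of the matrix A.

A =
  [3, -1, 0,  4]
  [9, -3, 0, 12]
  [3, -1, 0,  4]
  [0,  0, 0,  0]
J_2(0) ⊕ J_1(0) ⊕ J_1(0)

The characteristic polynomial is
  det(x·I − A) = x^4

Eigenvalues and multiplicities (the geometric multiplicity of λ is n − rank(A − λI), which equals the number of Jordan blocks for λ):
  λ = 0: algebraic multiplicity = 4, geometric multiplicity = 3

Determining the block sizes for each eigenvalue:
  λ = 0: 3 blocks summing to 4 forces exactly one block of size 2 and the rest size 1 → block sizes [2, 1, 1]

Assembling the blocks gives a Jordan form
J =
  [0, 1, 0, 0]
  [0, 0, 0, 0]
  [0, 0, 0, 0]
  [0, 0, 0, 0]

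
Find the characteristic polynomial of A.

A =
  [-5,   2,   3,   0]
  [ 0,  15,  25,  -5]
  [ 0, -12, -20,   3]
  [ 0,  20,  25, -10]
x^4 + 20*x^3 + 150*x^2 + 500*x + 625

Expanding det(x·I − A) (e.g. by cofactor expansion or by noting that A is similar to its Jordan form J, which has the same characteristic polynomial as A) gives
  χ_A(x) = x^4 + 20*x^3 + 150*x^2 + 500*x + 625
which factors as (x + 5)^4. The eigenvalues (with algebraic multiplicities) are λ = -5 with multiplicity 4.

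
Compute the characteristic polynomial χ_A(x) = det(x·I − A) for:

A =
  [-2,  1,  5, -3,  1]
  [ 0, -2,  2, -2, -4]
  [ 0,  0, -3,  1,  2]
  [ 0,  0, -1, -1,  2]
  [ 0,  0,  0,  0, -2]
x^5 + 10*x^4 + 40*x^3 + 80*x^2 + 80*x + 32

Expanding det(x·I − A) (e.g. by cofactor expansion or by noting that A is similar to its Jordan form J, which has the same characteristic polynomial as A) gives
  χ_A(x) = x^5 + 10*x^4 + 40*x^3 + 80*x^2 + 80*x + 32
which factors as (x + 2)^5. The eigenvalues (with algebraic multiplicities) are λ = -2 with multiplicity 5.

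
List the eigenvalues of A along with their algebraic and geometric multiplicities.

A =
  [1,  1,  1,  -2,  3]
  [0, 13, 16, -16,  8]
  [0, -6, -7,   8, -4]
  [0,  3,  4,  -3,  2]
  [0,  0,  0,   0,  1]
λ = 1: alg = 5, geom = 3

Step 1 — factor the characteristic polynomial to read off the algebraic multiplicities:
  χ_A(x) = (x - 1)^5

Step 2 — compute geometric multiplicities via the rank-nullity identity g(λ) = n − rank(A − λI):
  rank(A − (1)·I) = 2, so dim ker(A − (1)·I) = n − 2 = 3

Summary:
  λ = 1: algebraic multiplicity = 5, geometric multiplicity = 3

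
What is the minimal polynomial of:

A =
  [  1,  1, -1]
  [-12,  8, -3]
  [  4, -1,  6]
x^2 - 10*x + 25

The characteristic polynomial is χ_A(x) = (x - 5)^3, so the eigenvalues are known. The minimal polynomial is
  m_A(x) = Π_λ (x − λ)^{k_λ}
where k_λ is the size of the *largest* Jordan block for λ (equivalently, the smallest k with (A − λI)^k v = 0 for every generalised eigenvector v of λ).

  λ = 5: largest Jordan block has size 2, contributing (x − 5)^2

So m_A(x) = (x - 5)^2 = x^2 - 10*x + 25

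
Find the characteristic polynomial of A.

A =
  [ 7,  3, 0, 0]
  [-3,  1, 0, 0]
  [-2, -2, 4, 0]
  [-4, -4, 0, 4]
x^4 - 16*x^3 + 96*x^2 - 256*x + 256

Expanding det(x·I − A) (e.g. by cofactor expansion or by noting that A is similar to its Jordan form J, which has the same characteristic polynomial as A) gives
  χ_A(x) = x^4 - 16*x^3 + 96*x^2 - 256*x + 256
which factors as (x - 4)^4. The eigenvalues (with algebraic multiplicities) are λ = 4 with multiplicity 4.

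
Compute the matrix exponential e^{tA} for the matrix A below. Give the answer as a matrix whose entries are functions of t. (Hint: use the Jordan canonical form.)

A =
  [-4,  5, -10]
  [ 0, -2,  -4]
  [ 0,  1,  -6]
e^{tA} =
  [exp(-4*t), 5*t*exp(-4*t), -10*t*exp(-4*t)]
  [0, 2*t*exp(-4*t) + exp(-4*t), -4*t*exp(-4*t)]
  [0, t*exp(-4*t), -2*t*exp(-4*t) + exp(-4*t)]

Strategy: write A = P · J · P⁻¹ where J is a Jordan canonical form, so e^{tA} = P · e^{tJ} · P⁻¹, and e^{tJ} can be computed block-by-block.

A has Jordan form
J =
  [-4,  1,  0]
  [ 0, -4,  0]
  [ 0,  0, -4]
(up to reordering of blocks).

Per-block formulas:
  For a 2×2 Jordan block J_2(-4): exp(t · J_2(-4)) = e^(-4t)·(I + t·N), where N is the 2×2 nilpotent shift.
  For a 1×1 block at λ = -4: exp(t · [-4]) = [e^(-4t)].

After assembling e^{tJ} and conjugating by P, we get:

e^{tA} =
  [exp(-4*t), 5*t*exp(-4*t), -10*t*exp(-4*t)]
  [0, 2*t*exp(-4*t) + exp(-4*t), -4*t*exp(-4*t)]
  [0, t*exp(-4*t), -2*t*exp(-4*t) + exp(-4*t)]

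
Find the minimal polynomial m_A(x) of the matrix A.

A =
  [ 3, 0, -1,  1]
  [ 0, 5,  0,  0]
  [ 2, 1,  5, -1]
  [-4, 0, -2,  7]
x^3 - 15*x^2 + 75*x - 125

The characteristic polynomial is χ_A(x) = (x - 5)^4, so the eigenvalues are known. The minimal polynomial is
  m_A(x) = Π_λ (x − λ)^{k_λ}
where k_λ is the size of the *largest* Jordan block for λ (equivalently, the smallest k with (A − λI)^k v = 0 for every generalised eigenvector v of λ).

  λ = 5: largest Jordan block has size 3, contributing (x − 5)^3

So m_A(x) = (x - 5)^3 = x^3 - 15*x^2 + 75*x - 125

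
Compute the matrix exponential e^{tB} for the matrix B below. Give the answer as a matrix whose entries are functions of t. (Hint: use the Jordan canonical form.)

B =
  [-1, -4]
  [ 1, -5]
e^{tB} =
  [2*t*exp(-3*t) + exp(-3*t), -4*t*exp(-3*t)]
  [t*exp(-3*t), -2*t*exp(-3*t) + exp(-3*t)]

Strategy: write B = P · J · P⁻¹ where J is a Jordan canonical form, so e^{tB} = P · e^{tJ} · P⁻¹, and e^{tJ} can be computed block-by-block.

B has Jordan form
J =
  [-3,  1]
  [ 0, -3]
(up to reordering of blocks).

Per-block formulas:
  For a 2×2 Jordan block J_2(-3): exp(t · J_2(-3)) = e^(-3t)·(I + t·N), where N is the 2×2 nilpotent shift.

After assembling e^{tJ} and conjugating by P, we get:

e^{tB} =
  [2*t*exp(-3*t) + exp(-3*t), -4*t*exp(-3*t)]
  [t*exp(-3*t), -2*t*exp(-3*t) + exp(-3*t)]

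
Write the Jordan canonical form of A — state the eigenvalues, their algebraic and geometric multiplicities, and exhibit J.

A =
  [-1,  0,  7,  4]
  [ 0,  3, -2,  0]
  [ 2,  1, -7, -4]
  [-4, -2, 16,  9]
J_3(1) ⊕ J_1(1)

The characteristic polynomial is
  det(x·I − A) = x^4 - 4*x^3 + 6*x^2 - 4*x + 1 = (x - 1)^4

Eigenvalues and multiplicities (the geometric multiplicity of λ is n − rank(A − λI), which equals the number of Jordan blocks for λ):
  λ = 1: algebraic multiplicity = 4, geometric multiplicity = 2

Determining the block sizes for each eigenvalue:
  λ = 1: with am = 4 and gm = 2, the partition is not yet determined (e.g. several partitions of 4 into 2 parts exist). Let N = A − (1)·I. Computing rank(N^1) = 2, rank(N^2) = 1, rank(N^3) = 0; the number of blocks of size ≥ j is rank(N^{j−1}) − rank(N^j), giving [2, 1, 1]. So we have 1 block(s) of size 3, 1 block(s) of size 1 → block sizes [3, 1]

Assembling the blocks gives a Jordan form
J =
  [1, 1, 0, 0]
  [0, 1, 1, 0]
  [0, 0, 1, 0]
  [0, 0, 0, 1]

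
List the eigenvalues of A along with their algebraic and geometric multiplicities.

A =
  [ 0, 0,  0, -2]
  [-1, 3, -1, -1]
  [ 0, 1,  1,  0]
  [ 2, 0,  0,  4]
λ = 2: alg = 4, geom = 2

Step 1 — factor the characteristic polynomial to read off the algebraic multiplicities:
  χ_A(x) = (x - 2)^4

Step 2 — compute geometric multiplicities via the rank-nullity identity g(λ) = n − rank(A − λI):
  rank(A − (2)·I) = 2, so dim ker(A − (2)·I) = n − 2 = 2

Summary:
  λ = 2: algebraic multiplicity = 4, geometric multiplicity = 2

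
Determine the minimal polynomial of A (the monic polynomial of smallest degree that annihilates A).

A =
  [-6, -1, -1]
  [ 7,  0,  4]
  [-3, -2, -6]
x^3 + 12*x^2 + 48*x + 64

The characteristic polynomial is χ_A(x) = (x + 4)^3, so the eigenvalues are known. The minimal polynomial is
  m_A(x) = Π_λ (x − λ)^{k_λ}
where k_λ is the size of the *largest* Jordan block for λ (equivalently, the smallest k with (A − λI)^k v = 0 for every generalised eigenvector v of λ).

  λ = -4: largest Jordan block has size 3, contributing (x + 4)^3

So m_A(x) = (x + 4)^3 = x^3 + 12*x^2 + 48*x + 64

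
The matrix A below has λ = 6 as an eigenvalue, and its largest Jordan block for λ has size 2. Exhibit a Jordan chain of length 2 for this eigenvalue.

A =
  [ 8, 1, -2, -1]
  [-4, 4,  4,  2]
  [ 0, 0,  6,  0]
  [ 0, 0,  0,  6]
A Jordan chain for λ = 6 of length 2:
v_1 = (2, -4, 0, 0)ᵀ
v_2 = (1, 0, 0, 0)ᵀ

Let N = A − (6)·I. We want v_2 with N^2 v_2 = 0 but N^1 v_2 ≠ 0; then v_{j-1} := N · v_j for j = 2, …, 2.

Pick v_2 = (1, 0, 0, 0)ᵀ.
Then v_1 = N · v_2 = (2, -4, 0, 0)ᵀ.

Sanity check: (A − (6)·I) v_1 = (0, 0, 0, 0)ᵀ = 0. ✓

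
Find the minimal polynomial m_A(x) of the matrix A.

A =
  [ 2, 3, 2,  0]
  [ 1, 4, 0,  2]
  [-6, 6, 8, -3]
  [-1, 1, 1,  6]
x^3 - 15*x^2 + 75*x - 125

The characteristic polynomial is χ_A(x) = (x - 5)^4, so the eigenvalues are known. The minimal polynomial is
  m_A(x) = Π_λ (x − λ)^{k_λ}
where k_λ is the size of the *largest* Jordan block for λ (equivalently, the smallest k with (A − λI)^k v = 0 for every generalised eigenvector v of λ).

  λ = 5: largest Jordan block has size 3, contributing (x − 5)^3

So m_A(x) = (x - 5)^3 = x^3 - 15*x^2 + 75*x - 125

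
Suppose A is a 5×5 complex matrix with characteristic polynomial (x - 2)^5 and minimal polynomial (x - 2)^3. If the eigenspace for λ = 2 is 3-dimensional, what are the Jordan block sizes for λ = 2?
Block sizes for λ = 2: [3, 1, 1]

Step 1 — from the characteristic polynomial, algebraic multiplicity of λ = 2 is 5. From dim ker(A − (2)·I) = 3, there are exactly 3 Jordan blocks for λ = 2.
Step 2 — from the minimal polynomial, the factor (x − 2)^3 tells us the largest block for λ = 2 has size 3.
Step 3 — with total size 5, 3 blocks, and largest block 3, the block sizes (in nonincreasing order) are [3, 1, 1].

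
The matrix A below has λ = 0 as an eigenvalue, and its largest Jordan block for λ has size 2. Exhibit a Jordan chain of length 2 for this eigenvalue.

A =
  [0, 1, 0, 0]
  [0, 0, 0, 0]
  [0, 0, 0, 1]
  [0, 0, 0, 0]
A Jordan chain for λ = 0 of length 2:
v_1 = (1, 0, 0, 0)ᵀ
v_2 = (0, 1, 0, 0)ᵀ

Let N = A − (0)·I. We want v_2 with N^2 v_2 = 0 but N^1 v_2 ≠ 0; then v_{j-1} := N · v_j for j = 2, …, 2.

Pick v_2 = (0, 1, 0, 0)ᵀ.
Then v_1 = N · v_2 = (1, 0, 0, 0)ᵀ.

Sanity check: (A − (0)·I) v_1 = (0, 0, 0, 0)ᵀ = 0. ✓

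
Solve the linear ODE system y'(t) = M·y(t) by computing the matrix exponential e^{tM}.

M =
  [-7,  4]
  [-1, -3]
e^{tM} =
  [-2*t*exp(-5*t) + exp(-5*t), 4*t*exp(-5*t)]
  [-t*exp(-5*t), 2*t*exp(-5*t) + exp(-5*t)]

Strategy: write M = P · J · P⁻¹ where J is a Jordan canonical form, so e^{tM} = P · e^{tJ} · P⁻¹, and e^{tJ} can be computed block-by-block.

M has Jordan form
J =
  [-5,  1]
  [ 0, -5]
(up to reordering of blocks).

Per-block formulas:
  For a 2×2 Jordan block J_2(-5): exp(t · J_2(-5)) = e^(-5t)·(I + t·N), where N is the 2×2 nilpotent shift.

After assembling e^{tJ} and conjugating by P, we get:

e^{tM} =
  [-2*t*exp(-5*t) + exp(-5*t), 4*t*exp(-5*t)]
  [-t*exp(-5*t), 2*t*exp(-5*t) + exp(-5*t)]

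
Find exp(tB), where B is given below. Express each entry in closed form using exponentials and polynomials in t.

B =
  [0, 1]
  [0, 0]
e^{tB} =
  [1, t]
  [0, 1]

Strategy: write B = P · J · P⁻¹ where J is a Jordan canonical form, so e^{tB} = P · e^{tJ} · P⁻¹, and e^{tJ} can be computed block-by-block.

B has Jordan form
J =
  [0, 1]
  [0, 0]
(up to reordering of blocks).

Per-block formulas:
  For a 2×2 Jordan block J_2(0): exp(t · J_2(0)) = e^(0t)·(I + t·N), where N is the 2×2 nilpotent shift.

After assembling e^{tJ} and conjugating by P, we get:

e^{tB} =
  [1, t]
  [0, 1]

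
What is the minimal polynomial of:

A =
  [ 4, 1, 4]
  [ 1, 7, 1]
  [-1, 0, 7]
x^3 - 18*x^2 + 108*x - 216

The characteristic polynomial is χ_A(x) = (x - 6)^3, so the eigenvalues are known. The minimal polynomial is
  m_A(x) = Π_λ (x − λ)^{k_λ}
where k_λ is the size of the *largest* Jordan block for λ (equivalently, the smallest k with (A − λI)^k v = 0 for every generalised eigenvector v of λ).

  λ = 6: largest Jordan block has size 3, contributing (x − 6)^3

So m_A(x) = (x - 6)^3 = x^3 - 18*x^2 + 108*x - 216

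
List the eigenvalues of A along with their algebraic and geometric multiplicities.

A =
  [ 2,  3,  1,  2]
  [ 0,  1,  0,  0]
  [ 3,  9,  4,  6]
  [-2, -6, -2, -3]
λ = 1: alg = 4, geom = 3

Step 1 — factor the characteristic polynomial to read off the algebraic multiplicities:
  χ_A(x) = (x - 1)^4

Step 2 — compute geometric multiplicities via the rank-nullity identity g(λ) = n − rank(A − λI):
  rank(A − (1)·I) = 1, so dim ker(A − (1)·I) = n − 1 = 3

Summary:
  λ = 1: algebraic multiplicity = 4, geometric multiplicity = 3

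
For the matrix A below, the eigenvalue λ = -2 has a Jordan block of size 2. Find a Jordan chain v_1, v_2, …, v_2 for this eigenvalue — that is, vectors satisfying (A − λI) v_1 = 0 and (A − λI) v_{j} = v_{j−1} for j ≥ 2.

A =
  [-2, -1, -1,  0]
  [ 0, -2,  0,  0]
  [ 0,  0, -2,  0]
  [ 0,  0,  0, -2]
A Jordan chain for λ = -2 of length 2:
v_1 = (-1, 0, 0, 0)ᵀ
v_2 = (0, 1, 0, 0)ᵀ

Let N = A − (-2)·I. We want v_2 with N^2 v_2 = 0 but N^1 v_2 ≠ 0; then v_{j-1} := N · v_j for j = 2, …, 2.

Pick v_2 = (0, 1, 0, 0)ᵀ.
Then v_1 = N · v_2 = (-1, 0, 0, 0)ᵀ.

Sanity check: (A − (-2)·I) v_1 = (0, 0, 0, 0)ᵀ = 0. ✓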